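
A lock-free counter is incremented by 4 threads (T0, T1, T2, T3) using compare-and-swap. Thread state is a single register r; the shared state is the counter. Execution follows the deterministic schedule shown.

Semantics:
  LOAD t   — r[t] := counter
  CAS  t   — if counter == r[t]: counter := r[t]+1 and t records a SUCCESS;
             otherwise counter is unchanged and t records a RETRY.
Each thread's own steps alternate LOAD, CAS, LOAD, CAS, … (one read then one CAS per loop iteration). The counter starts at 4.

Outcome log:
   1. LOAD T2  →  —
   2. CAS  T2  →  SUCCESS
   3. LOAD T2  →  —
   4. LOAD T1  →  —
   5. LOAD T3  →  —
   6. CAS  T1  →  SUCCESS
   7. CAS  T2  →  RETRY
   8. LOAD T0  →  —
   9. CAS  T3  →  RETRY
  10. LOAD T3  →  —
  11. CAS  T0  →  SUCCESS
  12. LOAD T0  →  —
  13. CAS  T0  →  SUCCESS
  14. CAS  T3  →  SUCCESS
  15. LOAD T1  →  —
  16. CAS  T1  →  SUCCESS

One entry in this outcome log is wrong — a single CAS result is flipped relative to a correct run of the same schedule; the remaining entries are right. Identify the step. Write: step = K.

step = 14

Reference trace:
   1) LOAD T2:  M=4  r_T2=4
   2) CAS  T2:  M=5  r_T2=4 ✓
   3) LOAD T2:  M=5  r_T2=5
   4) LOAD T1:  M=5  r_T1=5
   5) LOAD T3:  M=5  r_T3=5
   6) CAS  T1:  M=6  r_T1=5 ✓
   7) CAS  T2:  M=6  r_T2=5 ✗
   8) LOAD T0:  M=6  r_T0=6
   9) CAS  T3:  M=6  r_T3=5 ✗
  10) LOAD T3:  M=6  r_T3=6
  11) CAS  T0:  M=7  r_T0=6 ✓
  12) LOAD T0:  M=7  r_T0=7
  13) CAS  T0:  M=8  r_T0=7 ✓
  14) CAS  T3:  M=8  r_T3=6 ✗
  15) LOAD T1:  M=8  r_T1=8
  16) CAS  T1:  M=9  r_T1=8 ✓
Log disagrees first at step 14.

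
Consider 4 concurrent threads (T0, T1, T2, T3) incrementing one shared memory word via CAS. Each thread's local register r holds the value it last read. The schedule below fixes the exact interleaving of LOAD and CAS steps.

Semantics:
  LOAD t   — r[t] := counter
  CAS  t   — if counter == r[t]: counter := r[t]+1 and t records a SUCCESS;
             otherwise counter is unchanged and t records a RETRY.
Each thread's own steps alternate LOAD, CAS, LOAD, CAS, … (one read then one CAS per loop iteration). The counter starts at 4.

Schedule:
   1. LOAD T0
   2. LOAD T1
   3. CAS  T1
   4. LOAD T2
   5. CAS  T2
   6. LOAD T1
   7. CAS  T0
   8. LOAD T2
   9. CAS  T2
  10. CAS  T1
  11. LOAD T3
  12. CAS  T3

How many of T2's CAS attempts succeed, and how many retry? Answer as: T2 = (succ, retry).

   1) LOAD T0:  M=4  r_T0=4
   2) LOAD T1:  M=4  r_T1=4
   3) CAS  T1:  M=5  r_T1=4 ✓
   4) LOAD T2:  M=5  r_T2=5
   5) CAS  T2:  M=6  r_T2=5 ✓
   6) LOAD T1:  M=6  r_T1=6
   7) CAS  T0:  M=6  r_T0=4 ✗
   8) LOAD T2:  M=6  r_T2=6
   9) CAS  T2:  M=7  r_T2=6 ✓
  10) CAS  T1:  M=7  r_T1=6 ✗
  11) LOAD T3:  M=7  r_T3=7
  12) CAS  T3:  M=8  r_T3=7 ✓

T2 = (2, 0)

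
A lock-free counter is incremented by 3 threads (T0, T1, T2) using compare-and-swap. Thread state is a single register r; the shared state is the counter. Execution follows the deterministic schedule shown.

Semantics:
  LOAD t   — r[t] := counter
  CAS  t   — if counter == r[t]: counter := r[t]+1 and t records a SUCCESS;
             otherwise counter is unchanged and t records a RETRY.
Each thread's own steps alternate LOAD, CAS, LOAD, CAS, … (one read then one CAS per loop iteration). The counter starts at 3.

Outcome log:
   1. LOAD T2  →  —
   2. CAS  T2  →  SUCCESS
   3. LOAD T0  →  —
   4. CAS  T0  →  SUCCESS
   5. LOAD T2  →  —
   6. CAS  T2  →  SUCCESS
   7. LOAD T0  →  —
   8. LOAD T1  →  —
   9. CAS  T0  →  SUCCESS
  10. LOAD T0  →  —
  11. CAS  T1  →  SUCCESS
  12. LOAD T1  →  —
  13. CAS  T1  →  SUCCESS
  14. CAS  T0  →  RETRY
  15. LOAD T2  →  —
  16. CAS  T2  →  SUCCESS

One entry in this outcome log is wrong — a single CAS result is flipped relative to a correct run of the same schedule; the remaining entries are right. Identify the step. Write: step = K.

Reference trace:
1. LOAD T2 → mem=3 r[T2]=3 [LOAD]
2. CAS T2 → mem=4 r[T2]=3 [OK]
3. LOAD T0 → mem=4 r[T0]=4 [LOAD]
4. CAS T0 → mem=5 r[T0]=4 [OK]
5. LOAD T2 → mem=5 r[T2]=5 [LOAD]
6. CAS T2 → mem=6 r[T2]=5 [OK]
7. LOAD T0 → mem=6 r[T0]=6 [LOAD]
8. LOAD T1 → mem=6 r[T1]=6 [LOAD]
9. CAS T0 → mem=7 r[T0]=6 [OK]
10. LOAD T0 → mem=7 r[T0]=7 [LOAD]
11. CAS T1 → mem=7 r[T1]=6 [RETRY]
12. LOAD T1 → mem=7 r[T1]=7 [LOAD]
13. CAS T1 → mem=8 r[T1]=7 [OK]
14. CAS T0 → mem=8 r[T0]=7 [RETRY]
15. LOAD T2 → mem=8 r[T2]=8 [LOAD]
16. CAS T2 → mem=9 r[T2]=8 [OK]
Log disagrees first at step 11.

step = 11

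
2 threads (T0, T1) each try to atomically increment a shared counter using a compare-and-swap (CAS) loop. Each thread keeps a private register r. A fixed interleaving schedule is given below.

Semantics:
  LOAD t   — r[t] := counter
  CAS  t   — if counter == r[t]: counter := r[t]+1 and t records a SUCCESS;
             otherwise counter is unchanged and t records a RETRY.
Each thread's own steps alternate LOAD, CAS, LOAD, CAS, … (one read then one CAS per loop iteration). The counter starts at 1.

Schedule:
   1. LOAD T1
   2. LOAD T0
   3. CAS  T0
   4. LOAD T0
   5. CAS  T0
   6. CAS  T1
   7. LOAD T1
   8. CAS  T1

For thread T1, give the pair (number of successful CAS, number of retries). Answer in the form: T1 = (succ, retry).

T1 = (1, 1)

   1) LOAD T1:  M=1  r_T1=1
   2) LOAD T0:  M=1  r_T0=1
   3) CAS  T0:  M=2  r_T0=1 ✓
   4) LOAD T0:  M=2  r_T0=2
   5) CAS  T0:  M=3  r_T0=2 ✓
   6) CAS  T1:  M=3  r_T1=1 ✗
   7) LOAD T1:  M=3  r_T1=3
   8) CAS  T1:  M=4  r_T1=3 ✓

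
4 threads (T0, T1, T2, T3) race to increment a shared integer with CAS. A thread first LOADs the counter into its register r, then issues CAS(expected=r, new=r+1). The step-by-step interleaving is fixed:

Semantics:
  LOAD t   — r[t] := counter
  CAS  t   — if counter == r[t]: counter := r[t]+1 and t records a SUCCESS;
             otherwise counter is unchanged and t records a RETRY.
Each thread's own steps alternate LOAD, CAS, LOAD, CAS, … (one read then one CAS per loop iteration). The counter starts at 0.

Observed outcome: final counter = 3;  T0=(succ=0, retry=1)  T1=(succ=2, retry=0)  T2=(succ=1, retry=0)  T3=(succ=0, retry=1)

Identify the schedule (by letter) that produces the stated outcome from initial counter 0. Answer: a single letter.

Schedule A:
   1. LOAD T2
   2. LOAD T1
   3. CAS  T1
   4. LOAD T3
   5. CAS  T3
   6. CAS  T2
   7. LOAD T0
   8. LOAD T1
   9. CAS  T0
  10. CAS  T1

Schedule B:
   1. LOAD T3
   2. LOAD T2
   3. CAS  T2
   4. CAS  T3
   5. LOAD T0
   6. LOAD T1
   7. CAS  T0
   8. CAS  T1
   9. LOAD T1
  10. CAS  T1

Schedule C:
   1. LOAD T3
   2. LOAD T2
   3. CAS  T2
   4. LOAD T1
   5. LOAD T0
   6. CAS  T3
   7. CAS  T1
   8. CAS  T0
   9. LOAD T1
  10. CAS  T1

Tracing schedule C:
   1) LOAD T3:  M=0  r_T3=0
   2) LOAD T2:  M=0  r_T2=0
   3) CAS  T2:  M=1  r_T2=0 ✓
   4) LOAD T1:  M=1  r_T1=1
   5) LOAD T0:  M=1  r_T0=1
   6) CAS  T3:  M=1  r_T3=0 ✗
   7) CAS  T1:  M=2  r_T1=1 ✓
   8) CAS  T0:  M=2  r_T0=1 ✗
   9) LOAD T1:  M=2  r_T1=2
  10) CAS  T1:  M=3  r_T1=2 ✓

C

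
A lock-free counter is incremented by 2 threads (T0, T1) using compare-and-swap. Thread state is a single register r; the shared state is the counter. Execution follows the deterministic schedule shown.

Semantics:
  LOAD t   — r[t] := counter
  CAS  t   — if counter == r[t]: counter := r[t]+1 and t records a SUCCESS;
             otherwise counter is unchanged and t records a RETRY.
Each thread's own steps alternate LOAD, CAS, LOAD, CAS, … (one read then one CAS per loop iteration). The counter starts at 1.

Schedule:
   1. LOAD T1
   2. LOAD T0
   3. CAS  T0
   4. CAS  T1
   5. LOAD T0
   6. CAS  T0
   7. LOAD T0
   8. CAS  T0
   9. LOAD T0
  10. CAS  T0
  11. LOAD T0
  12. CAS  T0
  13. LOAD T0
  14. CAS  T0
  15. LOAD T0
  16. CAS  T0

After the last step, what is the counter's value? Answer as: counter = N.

T1 LOAD — after: cnt=1, r=1 — load
T0 LOAD — after: cnt=1, r=1 — load
T0 CAS — after: cnt=2, r=1 — ok
T1 CAS — after: cnt=2, r=1 — retry
T0 LOAD — after: cnt=2, r=2 — load
T0 CAS — after: cnt=3, r=2 — ok
T0 LOAD — after: cnt=3, r=3 — load
T0 CAS — after: cnt=4, r=3 — ok
T0 LOAD — after: cnt=4, r=4 — load
T0 CAS — after: cnt=5, r=4 — ok
T0 LOAD — after: cnt=5, r=5 — load
T0 CAS — after: cnt=6, r=5 — ok
T0 LOAD — after: cnt=6, r=6 — load
T0 CAS — after: cnt=7, r=6 — ok
T0 LOAD — after: cnt=7, r=7 — load
T0 CAS — after: cnt=8, r=7 — ok

counter = 8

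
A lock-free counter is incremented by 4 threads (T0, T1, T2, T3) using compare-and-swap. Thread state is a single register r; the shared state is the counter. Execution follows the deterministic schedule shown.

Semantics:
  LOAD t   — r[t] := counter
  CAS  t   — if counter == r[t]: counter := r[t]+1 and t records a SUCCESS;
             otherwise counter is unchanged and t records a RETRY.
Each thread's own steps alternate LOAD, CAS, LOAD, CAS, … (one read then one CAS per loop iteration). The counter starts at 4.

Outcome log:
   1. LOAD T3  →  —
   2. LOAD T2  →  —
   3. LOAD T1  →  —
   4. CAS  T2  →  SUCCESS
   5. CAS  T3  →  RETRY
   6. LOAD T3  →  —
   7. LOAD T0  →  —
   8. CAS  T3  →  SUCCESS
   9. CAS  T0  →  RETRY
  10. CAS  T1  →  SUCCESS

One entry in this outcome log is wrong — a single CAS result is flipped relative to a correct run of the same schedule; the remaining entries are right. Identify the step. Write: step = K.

step = 10

Correct run:
   1) LOAD T3:  M=4  r_T3=4
   2) LOAD T2:  M=4  r_T2=4
   3) LOAD T1:  M=4  r_T1=4
   4) CAS  T2:  M=5  r_T2=4 ✓
   5) CAS  T3:  M=5  r_T3=4 ✗
   6) LOAD T3:  M=5  r_T3=5
   7) LOAD T0:  M=5  r_T0=5
   8) CAS  T3:  M=6  r_T3=5 ✓
   9) CAS  T0:  M=6  r_T0=5 ✗
  10) CAS  T1:  M=6  r_T1=4 ✗
Log disagrees first at step 10.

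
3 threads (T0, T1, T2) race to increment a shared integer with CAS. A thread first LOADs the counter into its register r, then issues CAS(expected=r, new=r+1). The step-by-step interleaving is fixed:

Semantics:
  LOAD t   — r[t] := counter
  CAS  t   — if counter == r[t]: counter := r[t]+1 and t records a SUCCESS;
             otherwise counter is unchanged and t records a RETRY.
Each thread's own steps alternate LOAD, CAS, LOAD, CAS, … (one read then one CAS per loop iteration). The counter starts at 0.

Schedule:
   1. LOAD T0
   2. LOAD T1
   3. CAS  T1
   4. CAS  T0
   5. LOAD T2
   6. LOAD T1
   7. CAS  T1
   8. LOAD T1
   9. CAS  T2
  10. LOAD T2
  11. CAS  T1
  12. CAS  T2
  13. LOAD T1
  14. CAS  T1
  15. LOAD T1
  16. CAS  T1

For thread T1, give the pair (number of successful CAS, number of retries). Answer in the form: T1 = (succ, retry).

T1 = (5, 0)

T0 LOAD — after: cnt=0, r=0 — load
T1 LOAD — after: cnt=0, r=0 — load
T1 CAS — after: cnt=1, r=0 — ok
T0 CAS — after: cnt=1, r=0 — retry
T2 LOAD — after: cnt=1, r=1 — load
T1 LOAD — after: cnt=1, r=1 — load
T1 CAS — after: cnt=2, r=1 — ok
T1 LOAD — after: cnt=2, r=2 — load
T2 CAS — after: cnt=2, r=1 — retry
T2 LOAD — after: cnt=2, r=2 — load
T1 CAS — after: cnt=3, r=2 — ok
T2 CAS — after: cnt=3, r=2 — retry
T1 LOAD — after: cnt=3, r=3 — load
T1 CAS — after: cnt=4, r=3 — ok
T1 LOAD — after: cnt=4, r=4 — load
T1 CAS — after: cnt=5, r=4 — ok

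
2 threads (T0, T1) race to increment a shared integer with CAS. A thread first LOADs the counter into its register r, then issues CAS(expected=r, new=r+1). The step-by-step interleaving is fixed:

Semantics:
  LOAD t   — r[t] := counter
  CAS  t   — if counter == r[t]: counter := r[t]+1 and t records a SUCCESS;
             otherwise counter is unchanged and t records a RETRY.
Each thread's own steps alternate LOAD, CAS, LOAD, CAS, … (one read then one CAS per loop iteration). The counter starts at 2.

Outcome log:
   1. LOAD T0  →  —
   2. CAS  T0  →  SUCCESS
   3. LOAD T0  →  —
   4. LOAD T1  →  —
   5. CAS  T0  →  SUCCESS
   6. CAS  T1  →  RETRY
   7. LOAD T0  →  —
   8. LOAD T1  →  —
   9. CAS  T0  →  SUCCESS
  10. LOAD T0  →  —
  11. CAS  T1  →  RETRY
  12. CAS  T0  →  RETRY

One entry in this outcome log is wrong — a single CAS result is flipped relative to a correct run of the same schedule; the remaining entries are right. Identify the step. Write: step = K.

step = 12

Correct run:
[1] T0.load  rd  (counter 2, T0.r 2)
[2] T0.cas  hit  (counter 3, T0.r 2)
[3] T0.load  rd  (counter 3, T0.r 3)
[4] T1.load  rd  (counter 3, T1.r 3)
[5] T0.cas  hit  (counter 4, T0.r 3)
[6] T1.cas  miss  (counter 4, T1.r 3)
[7] T0.load  rd  (counter 4, T0.r 4)
[8] T1.load  rd  (counter 4, T1.r 4)
[9] T0.cas  hit  (counter 5, T0.r 4)
[10] T0.load  rd  (counter 5, T0.r 5)
[11] T1.cas  miss  (counter 5, T1.r 4)
[12] T0.cas  hit  (counter 6, T0.r 5)
Mismatch at 12.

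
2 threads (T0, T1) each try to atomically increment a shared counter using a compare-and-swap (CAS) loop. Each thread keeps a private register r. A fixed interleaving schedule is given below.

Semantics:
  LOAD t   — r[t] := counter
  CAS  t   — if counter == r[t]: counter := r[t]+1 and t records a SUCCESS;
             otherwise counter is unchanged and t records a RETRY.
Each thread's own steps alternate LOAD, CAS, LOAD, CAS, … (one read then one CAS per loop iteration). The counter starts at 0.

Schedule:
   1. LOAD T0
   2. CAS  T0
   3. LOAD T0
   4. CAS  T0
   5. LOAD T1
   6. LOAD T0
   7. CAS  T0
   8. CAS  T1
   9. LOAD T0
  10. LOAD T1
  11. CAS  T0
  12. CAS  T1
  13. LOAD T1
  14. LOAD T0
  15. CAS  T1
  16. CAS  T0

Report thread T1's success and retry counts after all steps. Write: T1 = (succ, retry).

T1 = (1, 2)

1. LOAD T0 → mem=0 r[T0]=0 [LOAD]
2. CAS T0 → mem=1 r[T0]=0 [OK]
3. LOAD T0 → mem=1 r[T0]=1 [LOAD]
4. CAS T0 → mem=2 r[T0]=1 [OK]
5. LOAD T1 → mem=2 r[T1]=2 [LOAD]
6. LOAD T0 → mem=2 r[T0]=2 [LOAD]
7. CAS T0 → mem=3 r[T0]=2 [OK]
8. CAS T1 → mem=3 r[T1]=2 [RETRY]
9. LOAD T0 → mem=3 r[T0]=3 [LOAD]
10. LOAD T1 → mem=3 r[T1]=3 [LOAD]
11. CAS T0 → mem=4 r[T0]=3 [OK]
12. CAS T1 → mem=4 r[T1]=3 [RETRY]
13. LOAD T1 → mem=4 r[T1]=4 [LOAD]
14. LOAD T0 → mem=4 r[T0]=4 [LOAD]
15. CAS T1 → mem=5 r[T1]=4 [OK]
16. CAS T0 → mem=5 r[T0]=4 [RETRY]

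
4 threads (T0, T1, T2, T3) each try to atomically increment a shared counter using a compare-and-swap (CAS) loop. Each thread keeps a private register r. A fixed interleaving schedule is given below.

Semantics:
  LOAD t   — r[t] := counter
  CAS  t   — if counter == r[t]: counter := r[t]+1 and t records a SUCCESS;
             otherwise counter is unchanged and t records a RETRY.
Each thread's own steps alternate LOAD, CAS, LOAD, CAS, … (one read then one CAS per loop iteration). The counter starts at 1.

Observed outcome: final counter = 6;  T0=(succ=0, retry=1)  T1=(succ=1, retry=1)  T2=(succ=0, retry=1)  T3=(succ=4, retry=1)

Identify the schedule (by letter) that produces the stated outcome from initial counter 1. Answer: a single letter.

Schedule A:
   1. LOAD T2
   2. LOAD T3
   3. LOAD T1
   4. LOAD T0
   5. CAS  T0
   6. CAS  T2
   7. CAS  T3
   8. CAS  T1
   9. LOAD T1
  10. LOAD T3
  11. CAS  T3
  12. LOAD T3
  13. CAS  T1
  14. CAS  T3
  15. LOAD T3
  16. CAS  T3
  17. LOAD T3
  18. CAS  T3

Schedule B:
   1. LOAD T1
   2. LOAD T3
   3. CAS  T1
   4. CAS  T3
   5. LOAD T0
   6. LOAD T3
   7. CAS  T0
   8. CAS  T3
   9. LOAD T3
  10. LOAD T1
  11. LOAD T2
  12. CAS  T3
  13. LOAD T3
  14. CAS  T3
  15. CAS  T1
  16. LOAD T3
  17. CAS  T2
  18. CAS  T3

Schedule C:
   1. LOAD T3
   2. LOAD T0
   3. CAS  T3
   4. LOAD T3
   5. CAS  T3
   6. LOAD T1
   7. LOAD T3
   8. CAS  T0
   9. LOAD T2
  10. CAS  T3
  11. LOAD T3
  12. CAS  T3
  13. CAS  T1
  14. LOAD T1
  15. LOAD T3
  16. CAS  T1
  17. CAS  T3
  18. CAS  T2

C

Run C:
#1 T3 reads 1
#2 T0 reads 1
#3 T3 CAS(1→2) writes; counter now 2
#4 T3 reads 2
#5 T3 CAS(2→3) writes; counter now 3
#6 T1 reads 3
#7 T3 reads 3
#8 T0 CAS(1→2) fails; counter now 3
#9 T2 reads 3
#10 T3 CAS(3→4) writes; counter now 4
#11 T3 reads 4
#12 T3 CAS(4→5) writes; counter now 5
#13 T1 CAS(3→4) fails; counter now 5
#14 T1 reads 5
#15 T3 reads 5
#16 T1 CAS(5→6) writes; counter now 6
#17 T3 CAS(5→6) fails; counter now 6
#18 T2 CAS(3→4) fails; counter now 6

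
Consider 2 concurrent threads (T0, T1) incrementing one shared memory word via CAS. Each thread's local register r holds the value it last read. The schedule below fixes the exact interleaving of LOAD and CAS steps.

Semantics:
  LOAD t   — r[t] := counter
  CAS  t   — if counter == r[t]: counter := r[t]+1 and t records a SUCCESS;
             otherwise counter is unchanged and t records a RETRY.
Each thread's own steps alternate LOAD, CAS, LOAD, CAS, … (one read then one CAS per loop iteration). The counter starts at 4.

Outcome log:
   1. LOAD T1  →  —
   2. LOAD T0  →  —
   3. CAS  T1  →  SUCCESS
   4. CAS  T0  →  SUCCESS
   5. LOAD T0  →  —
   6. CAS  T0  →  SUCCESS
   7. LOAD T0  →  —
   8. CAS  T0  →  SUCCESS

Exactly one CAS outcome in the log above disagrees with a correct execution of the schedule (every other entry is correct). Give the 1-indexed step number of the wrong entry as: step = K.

step = 4

Correct run:
step 1: T1 LOAD ⇒ load; ctr=4 reg=4
step 2: T0 LOAD ⇒ load; ctr=4 reg=4
step 3: T1 CAS ⇒ ok; ctr=5 reg=4
step 4: T0 CAS ⇒ retry; ctr=5 reg=4
step 5: T0 LOAD ⇒ load; ctr=5 reg=5
step 6: T0 CAS ⇒ ok; ctr=6 reg=5
step 7: T0 LOAD ⇒ load; ctr=6 reg=6
step 8: T0 CAS ⇒ ok; ctr=7 reg=6
Log disagrees first at step 4.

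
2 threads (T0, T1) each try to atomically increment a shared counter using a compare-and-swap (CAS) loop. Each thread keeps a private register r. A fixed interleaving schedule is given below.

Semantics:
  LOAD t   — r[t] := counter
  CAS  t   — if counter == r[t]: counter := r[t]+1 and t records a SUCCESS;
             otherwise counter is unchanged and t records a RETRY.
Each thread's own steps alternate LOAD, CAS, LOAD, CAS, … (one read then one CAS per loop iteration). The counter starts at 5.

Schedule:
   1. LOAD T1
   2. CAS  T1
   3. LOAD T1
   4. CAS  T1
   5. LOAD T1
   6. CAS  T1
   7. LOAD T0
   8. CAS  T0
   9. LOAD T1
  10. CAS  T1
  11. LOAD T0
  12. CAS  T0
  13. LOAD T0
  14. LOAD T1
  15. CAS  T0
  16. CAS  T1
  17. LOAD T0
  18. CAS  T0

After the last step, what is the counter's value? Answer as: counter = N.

counter = 13

T1 LOAD — after: cnt=5, r=5 — load
T1 CAS — after: cnt=6, r=5 — ok
T1 LOAD — after: cnt=6, r=6 — load
T1 CAS — after: cnt=7, r=6 — ok
T1 LOAD — after: cnt=7, r=7 — load
T1 CAS — after: cnt=8, r=7 — ok
T0 LOAD — after: cnt=8, r=8 — load
T0 CAS — after: cnt=9, r=8 — ok
T1 LOAD — after: cnt=9, r=9 — load
T1 CAS — after: cnt=10, r=9 — ok
T0 LOAD — after: cnt=10, r=10 — load
T0 CAS — after: cnt=11, r=10 — ok
T0 LOAD — after: cnt=11, r=11 — load
T1 LOAD — after: cnt=11, r=11 — load
T0 CAS — after: cnt=12, r=11 — ok
T1 CAS — after: cnt=12, r=11 — retry
T0 LOAD — after: cnt=12, r=12 — load
T0 CAS — after: cnt=13, r=12 — ok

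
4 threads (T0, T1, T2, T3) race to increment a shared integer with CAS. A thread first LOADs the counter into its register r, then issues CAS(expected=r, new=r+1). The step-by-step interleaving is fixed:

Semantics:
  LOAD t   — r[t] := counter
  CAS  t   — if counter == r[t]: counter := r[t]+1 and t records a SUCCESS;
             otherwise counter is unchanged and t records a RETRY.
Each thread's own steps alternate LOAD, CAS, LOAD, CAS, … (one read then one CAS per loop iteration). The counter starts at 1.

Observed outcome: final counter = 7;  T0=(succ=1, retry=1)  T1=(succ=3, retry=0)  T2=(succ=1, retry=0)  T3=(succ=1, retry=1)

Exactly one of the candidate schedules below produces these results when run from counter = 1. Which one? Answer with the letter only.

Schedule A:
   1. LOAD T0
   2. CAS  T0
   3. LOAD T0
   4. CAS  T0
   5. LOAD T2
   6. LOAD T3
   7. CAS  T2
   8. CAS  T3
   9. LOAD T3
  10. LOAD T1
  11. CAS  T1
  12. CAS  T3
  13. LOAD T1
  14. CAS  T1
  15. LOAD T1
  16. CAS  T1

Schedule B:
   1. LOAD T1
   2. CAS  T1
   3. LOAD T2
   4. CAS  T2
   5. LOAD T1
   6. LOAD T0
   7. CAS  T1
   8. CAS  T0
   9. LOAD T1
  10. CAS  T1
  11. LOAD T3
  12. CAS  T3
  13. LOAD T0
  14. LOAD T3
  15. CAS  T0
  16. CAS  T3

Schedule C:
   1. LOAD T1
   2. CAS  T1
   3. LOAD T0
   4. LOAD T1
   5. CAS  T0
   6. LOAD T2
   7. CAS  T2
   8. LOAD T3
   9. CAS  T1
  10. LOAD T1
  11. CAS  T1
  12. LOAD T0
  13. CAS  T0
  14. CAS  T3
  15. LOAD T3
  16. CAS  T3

Simulating candidate B:
step 1: T1 LOAD ⇒ load; ctr=1 reg=1
step 2: T1 CAS ⇒ ok; ctr=2 reg=1
step 3: T2 LOAD ⇒ load; ctr=2 reg=2
step 4: T2 CAS ⇒ ok; ctr=3 reg=2
step 5: T1 LOAD ⇒ load; ctr=3 reg=3
step 6: T0 LOAD ⇒ load; ctr=3 reg=3
step 7: T1 CAS ⇒ ok; ctr=4 reg=3
step 8: T0 CAS ⇒ retry; ctr=4 reg=3
step 9: T1 LOAD ⇒ load; ctr=4 reg=4
step 10: T1 CAS ⇒ ok; ctr=5 reg=4
step 11: T3 LOAD ⇒ load; ctr=5 reg=5
step 12: T3 CAS ⇒ ok; ctr=6 reg=5
step 13: T0 LOAD ⇒ load; ctr=6 reg=6
step 14: T3 LOAD ⇒ load; ctr=6 reg=6
step 15: T0 CAS ⇒ ok; ctr=7 reg=6
step 16: T3 CAS ⇒ retry; ctr=7 reg=6

B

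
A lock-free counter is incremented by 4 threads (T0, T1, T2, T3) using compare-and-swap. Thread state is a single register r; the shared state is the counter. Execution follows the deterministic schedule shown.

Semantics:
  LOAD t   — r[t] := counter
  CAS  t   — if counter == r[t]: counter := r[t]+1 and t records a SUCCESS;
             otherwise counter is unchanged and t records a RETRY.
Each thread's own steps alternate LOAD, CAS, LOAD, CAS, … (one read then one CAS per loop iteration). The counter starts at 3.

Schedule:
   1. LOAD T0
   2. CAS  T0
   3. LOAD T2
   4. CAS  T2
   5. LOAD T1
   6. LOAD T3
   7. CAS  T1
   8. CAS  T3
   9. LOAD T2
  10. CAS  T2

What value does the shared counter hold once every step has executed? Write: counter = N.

counter = 7

1. LOAD T0 → mem=3 r[T0]=3 [LOAD]
2. CAS T0 → mem=4 r[T0]=3 [OK]
3. LOAD T2 → mem=4 r[T2]=4 [LOAD]
4. CAS T2 → mem=5 r[T2]=4 [OK]
5. LOAD T1 → mem=5 r[T1]=5 [LOAD]
6. LOAD T3 → mem=5 r[T3]=5 [LOAD]
7. CAS T1 → mem=6 r[T1]=5 [OK]
8. CAS T3 → mem=6 r[T3]=5 [RETRY]
9. LOAD T2 → mem=6 r[T2]=6 [LOAD]
10. CAS T2 → mem=7 r[T2]=6 [OK]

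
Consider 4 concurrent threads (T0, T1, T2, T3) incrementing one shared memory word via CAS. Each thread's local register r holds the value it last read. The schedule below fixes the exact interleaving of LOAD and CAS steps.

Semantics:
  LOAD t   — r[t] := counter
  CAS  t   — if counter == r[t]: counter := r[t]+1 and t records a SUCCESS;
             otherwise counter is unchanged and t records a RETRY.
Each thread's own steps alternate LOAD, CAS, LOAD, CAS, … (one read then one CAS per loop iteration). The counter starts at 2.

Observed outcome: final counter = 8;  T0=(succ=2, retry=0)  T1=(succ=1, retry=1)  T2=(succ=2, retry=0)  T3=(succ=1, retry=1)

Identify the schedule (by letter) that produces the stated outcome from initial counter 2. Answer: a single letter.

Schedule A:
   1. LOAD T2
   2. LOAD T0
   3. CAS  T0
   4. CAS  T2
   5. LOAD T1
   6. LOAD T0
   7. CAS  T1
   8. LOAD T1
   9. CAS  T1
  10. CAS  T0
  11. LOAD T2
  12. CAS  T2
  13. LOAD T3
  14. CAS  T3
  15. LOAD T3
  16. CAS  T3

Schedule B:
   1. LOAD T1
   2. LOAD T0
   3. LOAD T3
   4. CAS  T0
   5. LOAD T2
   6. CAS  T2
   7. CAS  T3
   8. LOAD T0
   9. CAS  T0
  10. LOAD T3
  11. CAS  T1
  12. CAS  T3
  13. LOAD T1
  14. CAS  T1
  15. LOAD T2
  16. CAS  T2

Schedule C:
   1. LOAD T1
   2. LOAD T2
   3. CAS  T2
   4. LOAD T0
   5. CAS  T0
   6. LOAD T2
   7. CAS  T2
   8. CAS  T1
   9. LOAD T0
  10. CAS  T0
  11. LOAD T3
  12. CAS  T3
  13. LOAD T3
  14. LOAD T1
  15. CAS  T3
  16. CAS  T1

Run B:
T1 LOAD — after: cnt=2, r=2 — load
T0 LOAD — after: cnt=2, r=2 — load
T3 LOAD — after: cnt=2, r=2 — load
T0 CAS — after: cnt=3, r=2 — ok
T2 LOAD — after: cnt=3, r=3 — load
T2 CAS — after: cnt=4, r=3 — ok
T3 CAS — after: cnt=4, r=2 — retry
T0 LOAD — after: cnt=4, r=4 — load
T0 CAS — after: cnt=5, r=4 — ok
T3 LOAD — after: cnt=5, r=5 — load
T1 CAS — after: cnt=5, r=2 — retry
T3 CAS — after: cnt=6, r=5 — ok
T1 LOAD — after: cnt=6, r=6 — load
T1 CAS — after: cnt=7, r=6 — ok
T2 LOAD — after: cnt=7, r=7 — load
T2 CAS — after: cnt=8, r=7 — ok

B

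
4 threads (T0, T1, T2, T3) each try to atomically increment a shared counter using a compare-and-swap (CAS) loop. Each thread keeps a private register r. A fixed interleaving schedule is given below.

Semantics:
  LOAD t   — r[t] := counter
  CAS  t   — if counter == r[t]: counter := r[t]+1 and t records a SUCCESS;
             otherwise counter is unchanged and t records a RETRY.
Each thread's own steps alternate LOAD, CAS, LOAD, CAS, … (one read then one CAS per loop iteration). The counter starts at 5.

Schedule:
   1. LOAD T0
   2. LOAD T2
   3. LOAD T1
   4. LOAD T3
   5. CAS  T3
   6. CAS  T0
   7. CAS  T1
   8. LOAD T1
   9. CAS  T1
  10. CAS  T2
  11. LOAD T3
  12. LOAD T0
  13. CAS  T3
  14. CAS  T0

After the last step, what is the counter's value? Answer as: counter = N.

1. LOAD T0 → mem=5 r[T0]=5 [LOAD]
2. LOAD T2 → mem=5 r[T2]=5 [LOAD]
3. LOAD T1 → mem=5 r[T1]=5 [LOAD]
4. LOAD T3 → mem=5 r[T3]=5 [LOAD]
5. CAS T3 → mem=6 r[T3]=5 [OK]
6. CAS T0 → mem=6 r[T0]=5 [RETRY]
7. CAS T1 → mem=6 r[T1]=5 [RETRY]
8. LOAD T1 → mem=6 r[T1]=6 [LOAD]
9. CAS T1 → mem=7 r[T1]=6 [OK]
10. CAS T2 → mem=7 r[T2]=5 [RETRY]
11. LOAD T3 → mem=7 r[T3]=7 [LOAD]
12. LOAD T0 → mem=7 r[T0]=7 [LOAD]
13. CAS T3 → mem=8 r[T3]=7 [OK]
14. CAS T0 → mem=8 r[T0]=7 [RETRY]

counter = 8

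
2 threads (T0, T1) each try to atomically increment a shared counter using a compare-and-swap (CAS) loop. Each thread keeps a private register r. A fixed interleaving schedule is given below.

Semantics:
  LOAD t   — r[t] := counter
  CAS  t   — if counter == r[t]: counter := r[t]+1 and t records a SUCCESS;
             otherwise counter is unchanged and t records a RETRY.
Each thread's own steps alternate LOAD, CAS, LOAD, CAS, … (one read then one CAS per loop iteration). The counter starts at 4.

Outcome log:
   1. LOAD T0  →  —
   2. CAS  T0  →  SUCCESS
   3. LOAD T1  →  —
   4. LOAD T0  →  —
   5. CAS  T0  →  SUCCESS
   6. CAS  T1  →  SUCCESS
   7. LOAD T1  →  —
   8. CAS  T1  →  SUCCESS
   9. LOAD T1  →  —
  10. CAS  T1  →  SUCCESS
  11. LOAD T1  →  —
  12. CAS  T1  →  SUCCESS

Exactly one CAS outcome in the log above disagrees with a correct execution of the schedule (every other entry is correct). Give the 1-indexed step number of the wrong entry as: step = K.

step = 6

Correct run:
step 1: T0 LOAD ⇒ load; ctr=4 reg=4
step 2: T0 CAS ⇒ ok; ctr=5 reg=4
step 3: T1 LOAD ⇒ load; ctr=5 reg=5
step 4: T0 LOAD ⇒ load; ctr=5 reg=5
step 5: T0 CAS ⇒ ok; ctr=6 reg=5
step 6: T1 CAS ⇒ retry; ctr=6 reg=5
step 7: T1 LOAD ⇒ load; ctr=6 reg=6
step 8: T1 CAS ⇒ ok; ctr=7 reg=6
step 9: T1 LOAD ⇒ load; ctr=7 reg=7
step 10: T1 CAS ⇒ ok; ctr=8 reg=7
step 11: T1 LOAD ⇒ load; ctr=8 reg=8
step 12: T1 CAS ⇒ ok; ctr=9 reg=8
Flip is step 6.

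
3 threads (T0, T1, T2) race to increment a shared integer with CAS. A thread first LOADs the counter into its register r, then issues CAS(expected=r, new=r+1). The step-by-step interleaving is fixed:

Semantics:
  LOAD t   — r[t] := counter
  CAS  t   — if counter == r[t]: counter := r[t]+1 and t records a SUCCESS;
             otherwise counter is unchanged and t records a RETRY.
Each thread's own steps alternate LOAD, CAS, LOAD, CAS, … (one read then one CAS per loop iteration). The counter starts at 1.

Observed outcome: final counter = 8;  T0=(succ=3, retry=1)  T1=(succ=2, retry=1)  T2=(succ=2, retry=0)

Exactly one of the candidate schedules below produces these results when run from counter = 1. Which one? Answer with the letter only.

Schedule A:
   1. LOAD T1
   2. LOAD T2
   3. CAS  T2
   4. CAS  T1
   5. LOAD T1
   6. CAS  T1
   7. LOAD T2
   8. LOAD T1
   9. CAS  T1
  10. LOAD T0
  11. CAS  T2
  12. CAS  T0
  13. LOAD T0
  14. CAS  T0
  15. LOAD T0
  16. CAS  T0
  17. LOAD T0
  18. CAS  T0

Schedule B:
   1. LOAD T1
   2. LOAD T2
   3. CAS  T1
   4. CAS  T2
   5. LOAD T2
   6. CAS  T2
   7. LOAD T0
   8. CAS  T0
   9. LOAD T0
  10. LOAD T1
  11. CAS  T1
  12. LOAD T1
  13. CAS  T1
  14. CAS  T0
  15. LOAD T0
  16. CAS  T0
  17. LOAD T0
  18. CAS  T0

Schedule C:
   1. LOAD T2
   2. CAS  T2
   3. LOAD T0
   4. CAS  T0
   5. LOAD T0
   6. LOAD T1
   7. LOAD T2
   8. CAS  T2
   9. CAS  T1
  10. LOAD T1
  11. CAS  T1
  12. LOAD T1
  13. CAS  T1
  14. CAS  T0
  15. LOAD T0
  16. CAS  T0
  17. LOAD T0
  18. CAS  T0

C

Tracing schedule C:
[1] T2.load  rd  (counter 1, T2.r 1)
[2] T2.cas  hit  (counter 2, T2.r 1)
[3] T0.load  rd  (counter 2, T0.r 2)
[4] T0.cas  hit  (counter 3, T0.r 2)
[5] T0.load  rd  (counter 3, T0.r 3)
[6] T1.load  rd  (counter 3, T1.r 3)
[7] T2.load  rd  (counter 3, T2.r 3)
[8] T2.cas  hit  (counter 4, T2.r 3)
[9] T1.cas  miss  (counter 4, T1.r 3)
[10] T1.load  rd  (counter 4, T1.r 4)
[11] T1.cas  hit  (counter 5, T1.r 4)
[12] T1.load  rd  (counter 5, T1.r 5)
[13] T1.cas  hit  (counter 6, T1.r 5)
[14] T0.cas  miss  (counter 6, T0.r 3)
[15] T0.load  rd  (counter 6, T0.r 6)
[16] T0.cas  hit  (counter 7, T0.r 6)
[17] T0.load  rd  (counter 7, T0.r 7)
[18] T0.cas  hit  (counter 8, T0.r 7)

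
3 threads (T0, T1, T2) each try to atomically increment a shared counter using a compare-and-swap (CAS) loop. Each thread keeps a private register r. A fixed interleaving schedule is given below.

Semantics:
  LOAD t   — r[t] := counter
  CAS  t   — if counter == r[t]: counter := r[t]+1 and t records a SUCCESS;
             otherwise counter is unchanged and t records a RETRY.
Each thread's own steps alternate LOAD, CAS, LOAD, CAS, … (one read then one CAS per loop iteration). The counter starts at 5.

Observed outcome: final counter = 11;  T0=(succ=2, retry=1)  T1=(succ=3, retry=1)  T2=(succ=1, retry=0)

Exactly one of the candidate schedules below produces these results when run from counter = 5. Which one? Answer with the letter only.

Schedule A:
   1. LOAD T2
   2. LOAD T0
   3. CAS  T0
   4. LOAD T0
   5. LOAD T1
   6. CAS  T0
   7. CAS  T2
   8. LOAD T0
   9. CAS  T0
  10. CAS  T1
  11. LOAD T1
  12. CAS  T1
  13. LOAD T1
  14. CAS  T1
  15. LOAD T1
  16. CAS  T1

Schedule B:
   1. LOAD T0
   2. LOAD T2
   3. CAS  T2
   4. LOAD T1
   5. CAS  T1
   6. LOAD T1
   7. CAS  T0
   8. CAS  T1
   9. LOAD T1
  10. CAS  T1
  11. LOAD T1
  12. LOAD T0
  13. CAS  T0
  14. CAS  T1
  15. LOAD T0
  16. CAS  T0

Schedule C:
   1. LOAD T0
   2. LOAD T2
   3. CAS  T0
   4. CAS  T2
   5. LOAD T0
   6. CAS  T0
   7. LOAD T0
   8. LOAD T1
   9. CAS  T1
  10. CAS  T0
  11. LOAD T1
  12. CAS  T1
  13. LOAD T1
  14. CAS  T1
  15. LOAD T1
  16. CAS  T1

B

Simulating candidate B:
   1) LOAD T0:  M=5  r_T0=5
   2) LOAD T2:  M=5  r_T2=5
   3) CAS  T2:  M=6  r_T2=5 ✓
   4) LOAD T1:  M=6  r_T1=6
   5) CAS  T1:  M=7  r_T1=6 ✓
   6) LOAD T1:  M=7  r_T1=7
   7) CAS  T0:  M=7  r_T0=5 ✗
   8) CAS  T1:  M=8  r_T1=7 ✓
   9) LOAD T1:  M=8  r_T1=8
  10) CAS  T1:  M=9  r_T1=8 ✓
  11) LOAD T1:  M=9  r_T1=9
  12) LOAD T0:  M=9  r_T0=9
  13) CAS  T0:  M=10  r_T0=9 ✓
  14) CAS  T1:  M=10  r_T1=9 ✗
  15) LOAD T0:  M=10  r_T0=10
  16) CAS  T0:  M=11  r_T0=10 ✓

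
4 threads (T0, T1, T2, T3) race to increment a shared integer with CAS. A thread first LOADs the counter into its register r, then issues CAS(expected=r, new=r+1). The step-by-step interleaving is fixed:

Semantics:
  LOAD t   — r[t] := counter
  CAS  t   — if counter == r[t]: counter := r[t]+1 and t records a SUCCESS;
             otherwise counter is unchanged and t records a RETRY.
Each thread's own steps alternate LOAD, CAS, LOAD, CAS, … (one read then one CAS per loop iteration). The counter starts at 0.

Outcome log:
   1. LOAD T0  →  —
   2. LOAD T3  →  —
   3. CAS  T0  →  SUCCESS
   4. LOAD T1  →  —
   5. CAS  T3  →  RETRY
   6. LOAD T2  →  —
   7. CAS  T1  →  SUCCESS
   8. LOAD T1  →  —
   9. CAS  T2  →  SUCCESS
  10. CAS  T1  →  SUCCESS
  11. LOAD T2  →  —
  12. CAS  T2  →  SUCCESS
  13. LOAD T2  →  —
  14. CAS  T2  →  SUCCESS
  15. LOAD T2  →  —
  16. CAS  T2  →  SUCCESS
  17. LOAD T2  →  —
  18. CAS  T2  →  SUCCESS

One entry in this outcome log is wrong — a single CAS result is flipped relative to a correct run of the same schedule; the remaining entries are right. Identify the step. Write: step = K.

Reference trace:
[1] T0.load  rd  (counter 0, T0.r 0)
[2] T3.load  rd  (counter 0, T3.r 0)
[3] T0.cas  hit  (counter 1, T0.r 0)
[4] T1.load  rd  (counter 1, T1.r 1)
[5] T3.cas  miss  (counter 1, T3.r 0)
[6] T2.load  rd  (counter 1, T2.r 1)
[7] T1.cas  hit  (counter 2, T1.r 1)
[8] T1.load  rd  (counter 2, T1.r 2)
[9] T2.cas  miss  (counter 2, T2.r 1)
[10] T1.cas  hit  (counter 3, T1.r 2)
[11] T2.load  rd  (counter 3, T2.r 3)
[12] T2.cas  hit  (counter 4, T2.r 3)
[13] T2.load  rd  (counter 4, T2.r 4)
[14] T2.cas  hit  (counter 5, T2.r 4)
[15] T2.load  rd  (counter 5, T2.r 5)
[16] T2.cas  hit  (counter 6, T2.r 5)
[17] T2.load  rd  (counter 6, T2.r 6)
[18] T2.cas  hit  (counter 7, T2.r 6)
Log disagrees first at step 9.

step = 9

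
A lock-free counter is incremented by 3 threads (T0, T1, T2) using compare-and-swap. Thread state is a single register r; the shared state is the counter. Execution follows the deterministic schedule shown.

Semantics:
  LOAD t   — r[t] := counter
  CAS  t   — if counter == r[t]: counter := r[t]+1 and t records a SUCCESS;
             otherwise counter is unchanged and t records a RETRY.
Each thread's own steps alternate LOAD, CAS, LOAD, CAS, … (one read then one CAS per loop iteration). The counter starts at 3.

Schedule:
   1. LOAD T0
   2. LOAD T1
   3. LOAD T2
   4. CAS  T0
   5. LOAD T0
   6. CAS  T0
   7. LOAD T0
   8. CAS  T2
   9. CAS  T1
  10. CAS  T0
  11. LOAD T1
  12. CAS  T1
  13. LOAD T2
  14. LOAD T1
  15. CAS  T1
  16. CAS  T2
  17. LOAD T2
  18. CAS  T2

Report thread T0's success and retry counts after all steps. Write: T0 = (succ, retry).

#1 T0 reads 3
#2 T1 reads 3
#3 T2 reads 3
#4 T0 CAS(3→4) writes; counter now 4
#5 T0 reads 4
#6 T0 CAS(4→5) writes; counter now 5
#7 T0 reads 5
#8 T2 CAS(3→4) fails; counter now 5
#9 T1 CAS(3→4) fails; counter now 5
#10 T0 CAS(5→6) writes; counter now 6
#11 T1 reads 6
#12 T1 CAS(6→7) writes; counter now 7
#13 T2 reads 7
#14 T1 reads 7
#15 T1 CAS(7→8) writes; counter now 8
#16 T2 CAS(7→8) fails; counter now 8
#17 T2 reads 8
#18 T2 CAS(8→9) writes; counter now 9

T0 = (3, 0)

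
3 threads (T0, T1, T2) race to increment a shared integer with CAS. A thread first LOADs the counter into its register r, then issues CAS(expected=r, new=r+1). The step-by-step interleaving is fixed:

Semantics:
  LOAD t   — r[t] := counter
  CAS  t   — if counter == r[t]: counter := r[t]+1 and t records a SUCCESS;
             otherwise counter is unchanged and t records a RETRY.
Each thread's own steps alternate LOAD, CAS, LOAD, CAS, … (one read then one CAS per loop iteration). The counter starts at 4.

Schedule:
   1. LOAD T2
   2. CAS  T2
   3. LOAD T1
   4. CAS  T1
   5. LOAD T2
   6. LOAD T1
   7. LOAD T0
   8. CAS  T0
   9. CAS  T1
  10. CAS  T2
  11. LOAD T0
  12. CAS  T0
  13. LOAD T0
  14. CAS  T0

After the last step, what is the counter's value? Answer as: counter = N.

#1 T2 reads 4
#2 T2 CAS(4→5) writes; counter now 5
#3 T1 reads 5
#4 T1 CAS(5→6) writes; counter now 6
#5 T2 reads 6
#6 T1 reads 6
#7 T0 reads 6
#8 T0 CAS(6→7) writes; counter now 7
#9 T1 CAS(6→7) fails; counter now 7
#10 T2 CAS(6→7) fails; counter now 7
#11 T0 reads 7
#12 T0 CAS(7→8) writes; counter now 8
#13 T0 reads 8
#14 T0 CAS(8→9) writes; counter now 9

counter = 9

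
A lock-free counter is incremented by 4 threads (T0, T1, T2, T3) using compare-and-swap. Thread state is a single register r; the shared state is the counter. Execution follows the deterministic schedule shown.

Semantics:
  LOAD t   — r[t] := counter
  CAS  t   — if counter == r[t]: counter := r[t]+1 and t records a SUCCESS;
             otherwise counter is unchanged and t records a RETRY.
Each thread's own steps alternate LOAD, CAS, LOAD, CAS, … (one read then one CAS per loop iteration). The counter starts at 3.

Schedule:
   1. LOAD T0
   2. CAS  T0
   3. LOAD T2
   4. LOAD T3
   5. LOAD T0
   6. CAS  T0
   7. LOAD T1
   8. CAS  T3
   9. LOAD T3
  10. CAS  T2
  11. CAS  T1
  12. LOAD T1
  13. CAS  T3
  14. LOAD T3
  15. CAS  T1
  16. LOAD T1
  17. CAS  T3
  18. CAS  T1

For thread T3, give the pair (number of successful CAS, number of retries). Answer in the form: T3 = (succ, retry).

T0 LOAD — after: cnt=3, r=3 — load
T0 CAS — after: cnt=4, r=3 — ok
T2 LOAD — after: cnt=4, r=4 — load
T3 LOAD — after: cnt=4, r=4 — load
T0 LOAD — after: cnt=4, r=4 — load
T0 CAS — after: cnt=5, r=4 — ok
T1 LOAD — after: cnt=5, r=5 — load
T3 CAS — after: cnt=5, r=4 — retry
T3 LOAD — after: cnt=5, r=5 — load
T2 CAS — after: cnt=5, r=4 — retry
T1 CAS — after: cnt=6, r=5 — ok
T1 LOAD — after: cnt=6, r=6 — load
T3 CAS — after: cnt=6, r=5 — retry
T3 LOAD — after: cnt=6, r=6 — load
T1 CAS — after: cnt=7, r=6 — ok
T1 LOAD — after: cnt=7, r=7 — load
T3 CAS — after: cnt=7, r=6 — retry
T1 CAS — after: cnt=8, r=7 — ok

T3 = (0, 3)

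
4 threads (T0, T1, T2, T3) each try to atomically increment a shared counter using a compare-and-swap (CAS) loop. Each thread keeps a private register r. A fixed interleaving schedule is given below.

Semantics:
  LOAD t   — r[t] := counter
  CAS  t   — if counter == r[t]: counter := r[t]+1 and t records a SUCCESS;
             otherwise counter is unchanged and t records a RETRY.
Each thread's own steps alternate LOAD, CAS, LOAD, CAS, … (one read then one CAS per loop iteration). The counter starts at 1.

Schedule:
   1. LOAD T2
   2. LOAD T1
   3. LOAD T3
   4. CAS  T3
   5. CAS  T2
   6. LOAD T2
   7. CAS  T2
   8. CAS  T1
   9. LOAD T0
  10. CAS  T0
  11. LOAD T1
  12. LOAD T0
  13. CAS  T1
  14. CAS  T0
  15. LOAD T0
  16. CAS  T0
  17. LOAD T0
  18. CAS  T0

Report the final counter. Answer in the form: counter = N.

counter = 7

T2 LOAD — after: cnt=1, r=1 — load
T1 LOAD — after: cnt=1, r=1 — load
T3 LOAD — after: cnt=1, r=1 — load
T3 CAS — after: cnt=2, r=1 — ok
T2 CAS — after: cnt=2, r=1 — retry
T2 LOAD — after: cnt=2, r=2 — load
T2 CAS — after: cnt=3, r=2 — ok
T1 CAS — after: cnt=3, r=1 — retry
T0 LOAD — after: cnt=3, r=3 — load
T0 CAS — after: cnt=4, r=3 — ok
T1 LOAD — after: cnt=4, r=4 — load
T0 LOAD — after: cnt=4, r=4 — load
T1 CAS — after: cnt=5, r=4 — ok
T0 CAS — after: cnt=5, r=4 — retry
T0 LOAD — after: cnt=5, r=5 — load
T0 CAS — after: cnt=6, r=5 — ok
T0 LOAD — after: cnt=6, r=6 — load
T0 CAS — after: cnt=7, r=6 — ok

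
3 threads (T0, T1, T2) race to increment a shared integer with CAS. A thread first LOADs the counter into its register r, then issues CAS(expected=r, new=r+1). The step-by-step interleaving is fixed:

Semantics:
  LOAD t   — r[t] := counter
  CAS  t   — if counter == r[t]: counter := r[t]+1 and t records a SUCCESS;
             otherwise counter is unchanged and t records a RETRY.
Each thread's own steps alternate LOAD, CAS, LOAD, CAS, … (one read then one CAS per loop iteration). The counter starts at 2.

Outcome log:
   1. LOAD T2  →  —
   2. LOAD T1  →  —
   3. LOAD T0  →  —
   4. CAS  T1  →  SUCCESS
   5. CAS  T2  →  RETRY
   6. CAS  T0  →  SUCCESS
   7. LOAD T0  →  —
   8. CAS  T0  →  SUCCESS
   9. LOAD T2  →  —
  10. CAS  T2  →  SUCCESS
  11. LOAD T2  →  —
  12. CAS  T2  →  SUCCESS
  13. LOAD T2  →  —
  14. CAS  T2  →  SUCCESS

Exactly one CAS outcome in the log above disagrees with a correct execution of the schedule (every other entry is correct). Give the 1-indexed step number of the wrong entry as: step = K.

Re-executing:
1. LOAD T2 → mem=2 r[T2]=2 [LOAD]
2. LOAD T1 → mem=2 r[T1]=2 [LOAD]
3. LOAD T0 → mem=2 r[T0]=2 [LOAD]
4. CAS T1 → mem=3 r[T1]=2 [OK]
5. CAS T2 → mem=3 r[T2]=2 [RETRY]
6. CAS T0 → mem=3 r[T0]=2 [RETRY]
7. LOAD T0 → mem=3 r[T0]=3 [LOAD]
8. CAS T0 → mem=4 r[T0]=3 [OK]
9. LOAD T2 → mem=4 r[T2]=4 [LOAD]
10. CAS T2 → mem=5 r[T2]=4 [OK]
11. LOAD T2 → mem=5 r[T2]=5 [LOAD]
12. CAS T2 → mem=6 r[T2]=5 [OK]
13. LOAD T2 → mem=6 r[T2]=6 [LOAD]
14. CAS T2 → mem=7 r[T2]=6 [OK]
Mismatch at 6.

step = 6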